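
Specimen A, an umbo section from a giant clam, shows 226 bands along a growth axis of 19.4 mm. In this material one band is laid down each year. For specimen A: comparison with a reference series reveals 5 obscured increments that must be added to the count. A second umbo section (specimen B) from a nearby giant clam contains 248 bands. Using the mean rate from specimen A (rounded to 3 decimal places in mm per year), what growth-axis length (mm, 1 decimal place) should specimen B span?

Specimen A: adjusted count: 226 + 5 = 231 bands.
A: Extension rate ≈ 19.4 / 231 = 0.084 mm/year.
For B, 0.084 mm/year × 248 years = 20.8 mm.

20.8 mm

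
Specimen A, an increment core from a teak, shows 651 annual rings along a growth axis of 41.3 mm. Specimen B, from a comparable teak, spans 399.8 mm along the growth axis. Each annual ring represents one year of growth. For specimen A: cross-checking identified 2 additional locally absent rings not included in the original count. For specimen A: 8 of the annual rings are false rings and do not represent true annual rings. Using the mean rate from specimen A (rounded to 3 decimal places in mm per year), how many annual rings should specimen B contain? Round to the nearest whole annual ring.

Specimen A: after corrections the count is 651 − 8 + 2 = 645 annual rings.
A: Mean rate = 41.3 mm / 645 years ≈ 0.064 mm/yr.
Specimen B: 399.8 mm / 0.064 mm per year = 6246.88 years ≈ 6247 annual rings.

6247 annual rings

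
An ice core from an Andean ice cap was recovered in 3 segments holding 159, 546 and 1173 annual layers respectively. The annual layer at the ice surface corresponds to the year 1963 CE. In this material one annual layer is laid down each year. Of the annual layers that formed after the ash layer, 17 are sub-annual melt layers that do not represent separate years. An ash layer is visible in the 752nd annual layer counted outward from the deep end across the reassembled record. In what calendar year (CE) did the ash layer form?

854 CE

Total annual layers = 159 + 546 + 1173 = 1878.
The ash layer sits at annual layer 752 from the deep end, so 1878 − 752 = 1126 annual layers formed after it.
1126 − 17 false = 1109 true annual layers after the ash layer.
The annual layer at the ice surface is 1963 CE, so the ash layer dates to 1963 − 1109 = 854 CE.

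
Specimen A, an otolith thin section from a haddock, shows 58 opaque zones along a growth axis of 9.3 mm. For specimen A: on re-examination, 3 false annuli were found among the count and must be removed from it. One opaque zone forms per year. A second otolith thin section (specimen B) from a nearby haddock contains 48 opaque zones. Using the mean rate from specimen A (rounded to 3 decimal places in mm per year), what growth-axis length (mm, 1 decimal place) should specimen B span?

Specimen A: after corrections the count is 58 − 3 = 55 opaque zones.
A: 9.3 mm over 55 years gives 9.3 / 55 ≈ 0.169 mm/yr.
Length of B = 0.169 × 48 = 8.1 mm.

8.1 mm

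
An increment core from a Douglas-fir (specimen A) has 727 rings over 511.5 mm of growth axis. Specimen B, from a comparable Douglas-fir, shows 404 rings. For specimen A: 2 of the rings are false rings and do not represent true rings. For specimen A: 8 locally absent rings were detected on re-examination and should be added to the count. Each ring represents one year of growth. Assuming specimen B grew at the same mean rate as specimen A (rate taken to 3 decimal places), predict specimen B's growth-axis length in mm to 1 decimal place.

Specimen A: after corrections the count is 727 − 2 + 8 = 733 rings.
A: Mean rate = 511.5 mm / 733 years ≈ 0.698 mm per year.
B's length ≈ 0.698 × 404 = 282.0 mm.

282.0 mm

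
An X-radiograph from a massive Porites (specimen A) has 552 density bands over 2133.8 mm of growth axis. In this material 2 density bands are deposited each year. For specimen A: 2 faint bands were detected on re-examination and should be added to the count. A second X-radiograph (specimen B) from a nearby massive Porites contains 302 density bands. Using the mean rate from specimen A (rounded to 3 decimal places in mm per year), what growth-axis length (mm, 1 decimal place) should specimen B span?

Specimen A: after corrections the count is 552 + 2 = 554 density bands.
Specimen A: 554 density bands at 2 per year is 554 / 2 = 277 years.
A: Extension rate ≈ 2133.8 / 277 = 7.703 mm/year.
Specimen B: 302 density bands at 2 per year is 302 / 2 = 151 years. For B, 7.703 mm/year × 151 years = 1163.2 mm.

1163.2 mm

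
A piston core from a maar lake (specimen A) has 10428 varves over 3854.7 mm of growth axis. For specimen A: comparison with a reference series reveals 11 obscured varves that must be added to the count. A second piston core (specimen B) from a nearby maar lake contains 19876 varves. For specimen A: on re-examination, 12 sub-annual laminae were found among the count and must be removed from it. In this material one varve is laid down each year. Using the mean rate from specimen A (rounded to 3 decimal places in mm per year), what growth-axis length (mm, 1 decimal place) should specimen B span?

Specimen A: correcting the raw count gives 10428 − 12 + 11 = 10427 true varves.
A: 3854.7 mm over 10427 years gives 3854.7 / 10427 ≈ 0.370 mm per year.
Length of B = 0.370 × 19876 = 7354.1 mm.

7354.1 mm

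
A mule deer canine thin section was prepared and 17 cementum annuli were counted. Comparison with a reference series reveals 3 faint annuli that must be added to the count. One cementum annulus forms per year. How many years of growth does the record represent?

Adjusted count: 17 + 3 = 20 cementum annuli.
At one cementum annulus per year, that is 20 years.

20 years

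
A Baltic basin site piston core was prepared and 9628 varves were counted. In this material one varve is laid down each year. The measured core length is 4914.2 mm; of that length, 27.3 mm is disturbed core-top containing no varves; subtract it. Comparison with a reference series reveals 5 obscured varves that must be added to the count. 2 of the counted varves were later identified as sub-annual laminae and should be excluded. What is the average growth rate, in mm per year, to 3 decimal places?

After corrections the count is 9628 − 2 + 5 = 9631 varves.
The growth record spans 4914.2 − 27.3 = 4886.9 mm.
Mean rate = 4886.9 mm / 9631 years ≈ 0.507 mm per year.

0.507 mm per year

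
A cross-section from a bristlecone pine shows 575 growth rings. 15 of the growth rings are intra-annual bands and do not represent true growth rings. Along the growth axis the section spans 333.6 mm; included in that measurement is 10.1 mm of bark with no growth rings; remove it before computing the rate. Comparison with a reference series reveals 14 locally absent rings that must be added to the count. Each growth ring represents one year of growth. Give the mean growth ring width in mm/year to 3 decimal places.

0.564 mm/year

True growth ring count = 575 − 15 + 14 = 574.
Net length = 333.6 − 10.1 = 323.5 mm.
Mean rate = 323.5 mm / 574 years ≈ 0.564 mm/year.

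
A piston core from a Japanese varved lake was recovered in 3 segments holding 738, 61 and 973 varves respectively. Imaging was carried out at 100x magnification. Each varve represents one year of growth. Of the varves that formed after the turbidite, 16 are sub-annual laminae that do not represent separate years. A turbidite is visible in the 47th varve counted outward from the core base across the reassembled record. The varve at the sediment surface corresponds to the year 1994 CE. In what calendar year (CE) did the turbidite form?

Total varves = 738 + 61 + 973 = 1772.
1772 − 47 = 1725 varves lie beyond the turbidite toward the sediment surface.
Excluding 16 false varves: 1725 − 16 = 1709.
1994 − 1709 = 285 CE.

285 CE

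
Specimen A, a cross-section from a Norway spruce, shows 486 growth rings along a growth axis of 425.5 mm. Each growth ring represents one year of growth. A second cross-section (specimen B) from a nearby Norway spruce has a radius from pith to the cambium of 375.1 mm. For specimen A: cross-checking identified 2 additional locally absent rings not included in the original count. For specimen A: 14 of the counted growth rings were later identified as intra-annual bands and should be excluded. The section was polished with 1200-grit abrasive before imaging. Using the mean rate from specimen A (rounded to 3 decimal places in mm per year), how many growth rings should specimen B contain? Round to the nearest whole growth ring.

418 growth rings

Specimen A: adjusted count: 486 − 14 + 2 = 474 growth rings.
A: Mean rate = 425.5 mm / 474 years ≈ 0.898 mm/yr.
Specimen B: 375.1 mm / 0.898 mm per year = 417.71 years ≈ 418 growth rings.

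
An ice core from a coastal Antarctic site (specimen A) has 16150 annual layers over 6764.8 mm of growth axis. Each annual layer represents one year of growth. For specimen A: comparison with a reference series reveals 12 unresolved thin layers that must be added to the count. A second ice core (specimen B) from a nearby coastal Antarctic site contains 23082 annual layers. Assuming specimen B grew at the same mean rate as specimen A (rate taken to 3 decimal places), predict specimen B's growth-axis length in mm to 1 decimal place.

Specimen A: correcting the raw count gives 16150 + 12 = 16162 true annual layers.
A: 6764.8 mm over 16162 years gives 6764.8 / 16162 ≈ 0.419 mm/year.
Length of B = 0.419 × 23082 = 9671.4 mm.

9671.4 mm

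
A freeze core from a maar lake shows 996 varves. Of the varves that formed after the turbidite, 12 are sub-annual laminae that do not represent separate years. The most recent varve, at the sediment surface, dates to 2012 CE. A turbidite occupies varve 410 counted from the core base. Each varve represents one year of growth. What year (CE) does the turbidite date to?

Between varve 410 and the sediment surface there are 996 − 410 = 586 varves.
Removing the 12 false varves leaves 586 − 12 = 574 true varves beyond the turbidite.
The varve at the sediment surface is 2012 CE, so the turbidite dates to 2012 − 574 = 1438 CE.

1438 CE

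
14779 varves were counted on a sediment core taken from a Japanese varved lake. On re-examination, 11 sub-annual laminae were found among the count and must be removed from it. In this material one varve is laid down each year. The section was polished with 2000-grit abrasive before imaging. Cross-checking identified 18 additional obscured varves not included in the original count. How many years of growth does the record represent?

Adjusted count: 14779 − 11 + 18 = 14786 varves.
One varve per year makes the duration 14786 years.

14786 years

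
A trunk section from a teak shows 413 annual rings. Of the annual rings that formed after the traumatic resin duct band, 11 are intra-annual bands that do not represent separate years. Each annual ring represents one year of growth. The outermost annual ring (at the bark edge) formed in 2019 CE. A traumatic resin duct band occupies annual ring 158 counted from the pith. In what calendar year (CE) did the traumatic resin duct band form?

1775 CE

413 − 158 = 255 annual rings lie beyond the traumatic resin duct band toward the bark edge.
Removing the 11 false annual rings leaves 255 − 11 = 244 true annual rings beyond the traumatic resin duct band.
The annual ring at the bark edge is 2019 CE, so the traumatic resin duct band dates to 2019 − 244 = 1775 CE.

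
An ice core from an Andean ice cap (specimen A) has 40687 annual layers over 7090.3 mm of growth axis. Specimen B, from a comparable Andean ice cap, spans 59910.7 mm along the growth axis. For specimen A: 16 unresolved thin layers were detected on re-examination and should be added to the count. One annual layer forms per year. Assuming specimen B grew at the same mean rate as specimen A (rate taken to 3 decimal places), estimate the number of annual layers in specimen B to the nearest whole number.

344314 annual layers

Specimen A: correcting the raw count gives 40687 + 16 = 40703 true annual layers.
A: Extension rate ≈ 7090.3 / 40703 = 0.174 mm/year.
For B, 59910.7 / 0.174 = 344314.37 years ≈ 344314 annual layers.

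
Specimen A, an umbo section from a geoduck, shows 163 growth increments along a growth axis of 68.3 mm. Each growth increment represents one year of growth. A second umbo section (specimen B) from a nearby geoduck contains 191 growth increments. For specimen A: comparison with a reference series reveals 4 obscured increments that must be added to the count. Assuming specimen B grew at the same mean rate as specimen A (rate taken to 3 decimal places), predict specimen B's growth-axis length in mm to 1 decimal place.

Specimen A: true growth increment count = 163 + 4 = 167.
A: 68.3 mm over 167 years gives 68.3 / 167 ≈ 0.409 mm/yr.
Length of B = 0.409 × 191 = 78.1 mm.

78.1 mm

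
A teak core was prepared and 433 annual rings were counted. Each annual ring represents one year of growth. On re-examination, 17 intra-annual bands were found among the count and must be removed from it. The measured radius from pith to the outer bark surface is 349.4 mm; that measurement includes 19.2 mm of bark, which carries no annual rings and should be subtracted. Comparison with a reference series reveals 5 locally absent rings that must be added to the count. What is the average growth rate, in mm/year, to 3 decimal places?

True annual ring count = 433 − 17 + 5 = 421.
Net length = 349.4 − 19.2 = 330.2 mm.
330.2 mm over 421 years gives 330.2 / 421 ≈ 0.784 mm/year.

0.784 mm/year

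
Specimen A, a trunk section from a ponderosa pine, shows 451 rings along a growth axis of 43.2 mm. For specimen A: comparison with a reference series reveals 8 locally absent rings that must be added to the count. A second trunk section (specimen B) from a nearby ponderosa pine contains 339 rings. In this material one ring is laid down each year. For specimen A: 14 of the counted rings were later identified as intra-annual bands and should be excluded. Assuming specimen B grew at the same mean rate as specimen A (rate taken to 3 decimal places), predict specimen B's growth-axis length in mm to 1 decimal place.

32.9 mm

Specimen A: true ring count = 451 − 14 + 8 = 445.
A: Extension rate ≈ 43.2 / 445 = 0.097 mm/yr.
Length of B = 0.097 × 339 = 32.9 mm.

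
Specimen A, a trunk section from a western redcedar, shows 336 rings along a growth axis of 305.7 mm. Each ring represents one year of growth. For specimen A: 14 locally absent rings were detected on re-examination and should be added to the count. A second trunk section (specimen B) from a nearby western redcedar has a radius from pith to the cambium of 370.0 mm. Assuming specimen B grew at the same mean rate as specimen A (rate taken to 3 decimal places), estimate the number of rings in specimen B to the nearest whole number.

424 rings

Specimen A: true ring count = 336 + 14 = 350.
A: 305.7 mm over 350 years gives 305.7 / 350 ≈ 0.873 mm/year.
B spans 370.0 / 0.873 = 423.83 years ≈ 424 rings.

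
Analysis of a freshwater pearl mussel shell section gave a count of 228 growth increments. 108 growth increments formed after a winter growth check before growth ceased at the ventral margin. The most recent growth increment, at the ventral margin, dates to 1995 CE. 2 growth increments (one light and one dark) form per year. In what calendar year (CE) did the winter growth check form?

108 growth increments formed after the winter growth check.
Dividing by 2 growth increments per year: 108 / 2 = 54 years.
Counting back 54 years from 1995 CE places the winter growth check in 1995 − 54 = 1941 CE.

1941 CE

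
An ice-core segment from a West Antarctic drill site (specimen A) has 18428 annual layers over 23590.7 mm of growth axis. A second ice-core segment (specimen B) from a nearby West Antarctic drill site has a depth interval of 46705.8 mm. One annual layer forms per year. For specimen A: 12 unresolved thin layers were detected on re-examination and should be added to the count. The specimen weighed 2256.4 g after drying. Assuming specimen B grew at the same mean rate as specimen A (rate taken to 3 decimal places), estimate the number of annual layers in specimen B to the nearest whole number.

36517 annual layers

Specimen A: correcting the raw count gives 18428 + 12 = 18440 true annual layers.
A: 23590.7 mm over 18440 years gives 23590.7 / 18440 ≈ 1.279 mm per year.
Specimen B: 46705.8 mm / 1.279 mm per year = 36517.44 years ≈ 36517 annual layers.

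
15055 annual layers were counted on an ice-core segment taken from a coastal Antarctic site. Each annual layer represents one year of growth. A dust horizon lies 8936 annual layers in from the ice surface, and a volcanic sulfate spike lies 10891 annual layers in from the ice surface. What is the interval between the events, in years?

10891 − 8936 = 1955 annual layers lie between the two events.
At one annual layer per year, 1955 years elapsed between them.

1955 yr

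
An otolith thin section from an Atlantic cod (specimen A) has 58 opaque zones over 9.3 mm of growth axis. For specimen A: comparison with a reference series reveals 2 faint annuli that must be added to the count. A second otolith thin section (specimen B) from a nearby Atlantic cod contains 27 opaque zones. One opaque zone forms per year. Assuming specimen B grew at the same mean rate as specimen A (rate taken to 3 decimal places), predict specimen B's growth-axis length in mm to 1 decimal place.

4.2 mm

Specimen A: adjusted count: 58 + 2 = 60 opaque zones.
A: 9.3 mm over 60 years gives 9.3 / 60 ≈ 0.155 mm/yr.
Length of B = 0.155 × 27 = 4.2 mm.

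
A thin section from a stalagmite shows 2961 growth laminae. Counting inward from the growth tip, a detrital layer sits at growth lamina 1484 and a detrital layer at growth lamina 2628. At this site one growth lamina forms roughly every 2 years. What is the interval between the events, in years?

2288 yr

Separation: 2628 − 1484 = 1144 growth laminae.
At 2 years per growth lamina, 1144 × 2 = 2288 years.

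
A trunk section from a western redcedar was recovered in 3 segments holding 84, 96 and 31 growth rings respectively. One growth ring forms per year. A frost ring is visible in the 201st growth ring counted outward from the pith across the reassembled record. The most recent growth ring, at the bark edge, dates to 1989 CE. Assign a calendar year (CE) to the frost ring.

1979 CE

Total growth rings = 84 + 96 + 31 = 211.
Between growth ring 201 and the bark edge there are 211 − 201 = 10 growth rings.
The growth ring at the bark edge is 1989 CE, so the frost ring dates to 1989 − 10 = 1979 CE.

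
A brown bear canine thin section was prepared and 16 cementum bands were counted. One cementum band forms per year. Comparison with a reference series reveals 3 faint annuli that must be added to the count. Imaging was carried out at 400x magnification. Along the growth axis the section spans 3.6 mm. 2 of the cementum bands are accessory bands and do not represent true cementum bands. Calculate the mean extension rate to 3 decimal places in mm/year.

After corrections the count is 16 − 2 + 3 = 17 cementum bands.
Extension rate ≈ 3.6 / 17 = 0.212 mm/year.

0.212 mm/year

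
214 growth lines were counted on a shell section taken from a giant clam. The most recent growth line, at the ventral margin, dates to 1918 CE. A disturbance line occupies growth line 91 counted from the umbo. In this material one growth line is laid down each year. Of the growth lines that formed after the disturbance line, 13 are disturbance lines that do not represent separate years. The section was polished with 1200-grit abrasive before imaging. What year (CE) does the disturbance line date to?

1808 CE

Between growth line 91 and the ventral margin there are 214 − 91 = 123 growth lines.
Excluding 13 false growth lines: 123 − 13 = 110.
The growth line at the ventral margin is 1918 CE, so the disturbance line dates to 1918 − 110 = 1808 CE.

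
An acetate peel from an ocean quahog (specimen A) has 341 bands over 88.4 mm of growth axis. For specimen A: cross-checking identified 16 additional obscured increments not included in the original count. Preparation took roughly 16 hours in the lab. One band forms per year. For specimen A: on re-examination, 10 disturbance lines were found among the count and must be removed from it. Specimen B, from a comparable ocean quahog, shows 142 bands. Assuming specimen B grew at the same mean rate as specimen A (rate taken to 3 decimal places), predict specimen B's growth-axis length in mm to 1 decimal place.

36.2 mm

Specimen A: correcting the raw count gives 341 − 10 + 16 = 347 true bands.
A: Mean rate = 88.4 mm / 347 years ≈ 0.255 mm per year.
For B, 0.255 mm/year × 142 years = 36.2 mm.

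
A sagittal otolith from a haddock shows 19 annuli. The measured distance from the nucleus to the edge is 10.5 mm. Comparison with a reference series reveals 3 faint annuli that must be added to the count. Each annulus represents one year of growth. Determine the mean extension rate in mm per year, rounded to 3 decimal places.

0.477 mm per year

Adjusted count: 19 + 3 = 22 annuli.
Extension rate ≈ 10.5 / 22 = 0.477 mm per year.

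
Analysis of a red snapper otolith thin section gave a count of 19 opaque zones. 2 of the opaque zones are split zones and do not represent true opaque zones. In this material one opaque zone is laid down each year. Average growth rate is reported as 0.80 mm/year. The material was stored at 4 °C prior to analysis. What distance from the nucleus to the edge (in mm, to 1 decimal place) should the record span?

Correcting the raw count gives 19 − 2 = 17 true opaque zones.
Length ≈ 0.80 × 17 = 13.6 mm.

13.6 mm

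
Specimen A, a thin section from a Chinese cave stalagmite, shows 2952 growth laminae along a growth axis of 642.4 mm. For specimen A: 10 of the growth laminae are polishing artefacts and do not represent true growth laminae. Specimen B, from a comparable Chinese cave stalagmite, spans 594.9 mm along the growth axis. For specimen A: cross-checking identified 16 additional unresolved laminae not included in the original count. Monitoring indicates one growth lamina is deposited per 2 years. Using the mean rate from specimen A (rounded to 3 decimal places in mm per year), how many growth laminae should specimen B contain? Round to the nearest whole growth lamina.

2729 growth laminae

Specimen A: after corrections the count is 2952 − 10 + 16 = 2958 growth laminae.
Specimen A: 2958 growth laminae at 2 years each span 2958 × 2 = 5916 years.
A: Extension rate ≈ 642.4 / 5916 = 0.109 mm per year.
For B, 594.9 / 0.109 = 5457.80 years; at 2 years per growth lamina that is 5457.80 / 2 ≈ 2729 growth laminae.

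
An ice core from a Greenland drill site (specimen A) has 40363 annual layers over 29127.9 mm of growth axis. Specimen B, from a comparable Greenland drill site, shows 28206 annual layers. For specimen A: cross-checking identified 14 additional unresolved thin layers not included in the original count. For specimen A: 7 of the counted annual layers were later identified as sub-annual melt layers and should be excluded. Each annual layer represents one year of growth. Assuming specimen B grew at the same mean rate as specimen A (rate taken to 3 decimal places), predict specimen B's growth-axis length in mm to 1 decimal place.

Specimen A: after corrections the count is 40363 − 7 + 14 = 40370 annual layers.
A: Extension rate ≈ 29127.9 / 40370 = 0.722 mm per year.
For B, 0.722 mm/year × 28206 years = 20364.7 mm.

20364.7 mm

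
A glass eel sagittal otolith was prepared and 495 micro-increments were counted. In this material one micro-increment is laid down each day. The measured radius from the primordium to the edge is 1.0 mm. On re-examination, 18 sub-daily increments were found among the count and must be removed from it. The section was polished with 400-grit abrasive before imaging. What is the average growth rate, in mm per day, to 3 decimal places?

0.002 mm per day

Correcting the raw count gives 495 − 18 = 477 true micro-increments.
Extension rate ≈ 1.0 / 477 = 0.002 mm per day.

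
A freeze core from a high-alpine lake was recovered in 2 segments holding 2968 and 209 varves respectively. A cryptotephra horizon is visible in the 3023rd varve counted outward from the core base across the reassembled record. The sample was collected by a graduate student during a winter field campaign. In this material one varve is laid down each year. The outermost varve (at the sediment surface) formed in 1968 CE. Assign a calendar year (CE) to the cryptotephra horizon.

1814 CE

Total varves = 2968 + 209 = 3177.
3177 − 3023 = 154 varves lie beyond the cryptotephra horizon toward the sediment surface.
1968 − 154 = 1814 CE.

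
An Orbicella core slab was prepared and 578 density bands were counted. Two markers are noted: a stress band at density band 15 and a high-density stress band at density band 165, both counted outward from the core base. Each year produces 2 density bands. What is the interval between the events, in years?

75 years

The two markers are separated by 165 − 15 = 150 density bands.
150 density bands at 2 per year is 150 / 2 = 75 years.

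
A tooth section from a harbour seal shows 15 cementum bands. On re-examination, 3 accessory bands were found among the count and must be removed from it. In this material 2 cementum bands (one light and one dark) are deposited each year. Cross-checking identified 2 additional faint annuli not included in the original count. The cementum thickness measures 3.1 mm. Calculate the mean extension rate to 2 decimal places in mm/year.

0.44 mm/year

Adjusted count: 15 − 3 + 2 = 14 cementum bands.
14 cementum bands at 2 per year is 14 / 2 = 7 years.
Mean rate = 3.1 mm / 7 years ≈ 0.44 mm/year.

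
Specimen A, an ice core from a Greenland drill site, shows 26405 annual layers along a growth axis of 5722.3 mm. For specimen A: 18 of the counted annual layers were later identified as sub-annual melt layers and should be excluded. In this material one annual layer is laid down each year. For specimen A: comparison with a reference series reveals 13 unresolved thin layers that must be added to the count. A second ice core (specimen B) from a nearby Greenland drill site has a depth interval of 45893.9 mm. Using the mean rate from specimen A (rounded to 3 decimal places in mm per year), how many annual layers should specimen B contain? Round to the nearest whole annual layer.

211493 annual layers

Specimen A: adjusted count: 26405 − 18 + 13 = 26400 annual layers.
A: Extension rate ≈ 5722.3 / 26400 = 0.217 mm per year.
Specimen B: 45893.9 mm / 0.217 mm per year = 211492.63 years ≈ 211493 annual layers.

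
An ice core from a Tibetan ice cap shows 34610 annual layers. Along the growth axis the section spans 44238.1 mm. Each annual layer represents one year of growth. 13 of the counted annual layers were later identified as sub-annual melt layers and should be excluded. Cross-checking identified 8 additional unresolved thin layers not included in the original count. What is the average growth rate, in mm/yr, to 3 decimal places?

After corrections the count is 34610 − 13 + 8 = 34605 annual layers.
Extension rate ≈ 44238.1 / 34605 = 1.278 mm/yr.

1.278 mm/yr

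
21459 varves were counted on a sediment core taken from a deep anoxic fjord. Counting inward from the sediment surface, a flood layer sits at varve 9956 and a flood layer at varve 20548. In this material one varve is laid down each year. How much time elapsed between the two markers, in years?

20548 − 9956 = 10592 varves lie between the two events.
At one varve per year, 10592 years elapsed between them.

10592 years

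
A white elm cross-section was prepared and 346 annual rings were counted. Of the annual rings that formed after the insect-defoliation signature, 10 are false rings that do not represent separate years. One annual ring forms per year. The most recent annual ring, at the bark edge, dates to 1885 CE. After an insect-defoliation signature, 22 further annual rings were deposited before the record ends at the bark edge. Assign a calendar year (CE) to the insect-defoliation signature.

1873 CE

There are 22 annual rings younger than the insect-defoliation signature.
22 − 10 false = 12 true annual rings after the insect-defoliation signature.
Counting back 12 years from 1885 CE places the insect-defoliation signature in 1885 − 12 = 1873 CE.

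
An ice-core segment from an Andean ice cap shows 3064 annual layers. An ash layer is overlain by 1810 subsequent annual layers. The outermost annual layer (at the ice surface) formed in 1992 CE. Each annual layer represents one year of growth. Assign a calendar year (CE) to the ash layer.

182 CE

1810 annual layers formed after the ash layer.
The annual layer at the ice surface is 1992 CE, so the ash layer dates to 1992 − 1810 = 182 CE.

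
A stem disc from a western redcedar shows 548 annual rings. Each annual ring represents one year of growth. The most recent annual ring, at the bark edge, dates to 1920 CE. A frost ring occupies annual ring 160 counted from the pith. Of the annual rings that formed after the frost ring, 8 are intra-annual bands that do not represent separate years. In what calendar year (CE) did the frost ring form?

The frost ring sits at annual ring 160 from the pith, so 548 − 160 = 388 annual rings formed after it.
388 − 8 false = 380 true annual rings after the frost ring.
Counting back 380 years from 1920 CE places the frost ring in 1920 − 380 = 1540 CE.

1540 CE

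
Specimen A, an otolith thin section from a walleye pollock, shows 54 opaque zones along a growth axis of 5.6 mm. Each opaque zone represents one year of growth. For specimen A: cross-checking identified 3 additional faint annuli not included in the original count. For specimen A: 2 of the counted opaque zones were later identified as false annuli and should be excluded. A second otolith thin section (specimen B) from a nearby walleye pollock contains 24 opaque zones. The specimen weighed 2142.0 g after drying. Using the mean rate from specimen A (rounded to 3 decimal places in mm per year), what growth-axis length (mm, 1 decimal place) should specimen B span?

2.4 mm

Specimen A: true opaque zone count = 54 − 2 + 3 = 55.
A: 5.6 mm over 55 years gives 5.6 / 55 ≈ 0.102 mm per year.
For B, 0.102 mm/year × 24 years = 2.4 mm.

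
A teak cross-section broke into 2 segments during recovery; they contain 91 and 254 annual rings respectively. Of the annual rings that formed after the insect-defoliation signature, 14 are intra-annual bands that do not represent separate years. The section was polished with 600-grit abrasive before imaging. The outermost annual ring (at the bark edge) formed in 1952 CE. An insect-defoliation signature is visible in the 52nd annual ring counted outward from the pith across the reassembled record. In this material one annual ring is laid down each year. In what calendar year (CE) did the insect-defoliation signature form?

1673 CE

Total annual rings = 91 + 254 = 345.
The insect-defoliation signature sits at annual ring 52 from the pith, so 345 − 52 = 293 annual rings formed after it.
Removing the 14 false annual rings leaves 293 − 14 = 279 true annual rings beyond the insect-defoliation signature.
The annual ring at the bark edge is 1952 CE, so the insect-defoliation signature dates to 1952 − 279 = 1673 CE.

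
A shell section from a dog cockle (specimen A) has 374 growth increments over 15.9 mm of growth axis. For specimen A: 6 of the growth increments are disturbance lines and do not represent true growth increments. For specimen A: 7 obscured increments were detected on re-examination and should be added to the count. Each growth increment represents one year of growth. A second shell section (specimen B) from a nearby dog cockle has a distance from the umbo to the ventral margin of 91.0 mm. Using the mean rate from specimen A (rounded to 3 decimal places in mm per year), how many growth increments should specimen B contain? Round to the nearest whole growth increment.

Specimen A: correcting the raw count gives 374 − 6 + 7 = 375 true growth increments.
A: Mean rate = 15.9 mm / 375 years ≈ 0.042 mm/year.
Specimen B: 91.0 mm / 0.042 mm per year = 2166.67 years ≈ 2167 growth increments.

2167 growth increments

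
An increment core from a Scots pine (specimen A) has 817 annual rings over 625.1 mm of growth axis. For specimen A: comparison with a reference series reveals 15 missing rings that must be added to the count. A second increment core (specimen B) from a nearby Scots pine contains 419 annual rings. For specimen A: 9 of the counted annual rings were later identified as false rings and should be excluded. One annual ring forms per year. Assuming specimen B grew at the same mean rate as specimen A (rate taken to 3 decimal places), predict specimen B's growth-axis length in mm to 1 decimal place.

Specimen A: after corrections the count is 817 − 9 + 15 = 823 annual rings.
A: Mean rate = 625.1 mm / 823 years ≈ 0.760 mm/year.
Length of B = 0.760 × 419 = 318.4 mm.

318.4 mm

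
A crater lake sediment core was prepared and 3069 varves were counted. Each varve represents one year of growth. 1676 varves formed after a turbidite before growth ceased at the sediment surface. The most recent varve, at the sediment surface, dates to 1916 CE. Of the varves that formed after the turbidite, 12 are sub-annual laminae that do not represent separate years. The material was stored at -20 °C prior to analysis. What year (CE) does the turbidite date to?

252 CE

1676 varves formed after the turbidite.
Removing the 12 false varves leaves 1676 − 12 = 1664 true varves beyond the turbidite.
1916 − 1664 = 252 CE.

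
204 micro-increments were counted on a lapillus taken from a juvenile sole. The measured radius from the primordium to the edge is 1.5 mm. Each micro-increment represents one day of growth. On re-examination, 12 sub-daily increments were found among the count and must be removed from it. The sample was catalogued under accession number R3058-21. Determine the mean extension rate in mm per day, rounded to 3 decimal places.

0.008 mm per day

Adjusted count: 204 − 12 = 192 micro-increments.
1.5 mm over 192 days gives 1.5 / 192 ≈ 0.008 mm per day.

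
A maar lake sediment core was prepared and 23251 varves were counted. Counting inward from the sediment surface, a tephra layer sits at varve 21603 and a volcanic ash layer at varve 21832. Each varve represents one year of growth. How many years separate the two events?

229 years

Separation: 21832 − 21603 = 229 varves.
At one varve per year, 229 years elapsed between them.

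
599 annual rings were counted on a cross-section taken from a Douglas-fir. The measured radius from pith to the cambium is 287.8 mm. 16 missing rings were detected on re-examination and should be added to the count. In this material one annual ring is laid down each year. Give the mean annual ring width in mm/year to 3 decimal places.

True annual ring count = 599 + 16 = 615.
Mean rate = 287.8 mm / 615 years ≈ 0.468 mm/year.

0.468 mm/year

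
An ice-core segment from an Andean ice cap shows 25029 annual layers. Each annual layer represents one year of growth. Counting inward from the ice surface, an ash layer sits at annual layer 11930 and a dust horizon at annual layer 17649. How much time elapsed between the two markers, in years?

5719 years

Separation: 17649 − 11930 = 5719 annual layers.
That is 5719 years at one annual layer per year.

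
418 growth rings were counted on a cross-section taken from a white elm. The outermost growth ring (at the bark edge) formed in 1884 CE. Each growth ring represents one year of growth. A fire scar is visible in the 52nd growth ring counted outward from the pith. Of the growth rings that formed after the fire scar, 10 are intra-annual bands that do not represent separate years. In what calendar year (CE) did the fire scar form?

1528 CE

418 − 52 = 366 growth rings lie beyond the fire scar toward the bark edge.
366 − 10 false = 356 true growth rings after the fire scar.
The growth ring at the bark edge is 1884 CE, so the fire scar dates to 1884 − 356 = 1528 CE.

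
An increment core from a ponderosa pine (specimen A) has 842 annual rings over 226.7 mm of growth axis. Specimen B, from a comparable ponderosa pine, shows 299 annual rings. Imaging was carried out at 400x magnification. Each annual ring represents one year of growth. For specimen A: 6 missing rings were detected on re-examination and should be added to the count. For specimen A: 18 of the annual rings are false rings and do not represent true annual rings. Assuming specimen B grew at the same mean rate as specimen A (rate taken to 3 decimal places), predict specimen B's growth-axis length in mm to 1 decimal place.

Specimen A: correcting the raw count gives 842 − 18 + 6 = 830 true annual rings.
A: Extension rate ≈ 226.7 / 830 = 0.273 mm/year.
B's length ≈ 0.273 × 299 = 81.6 mm.

81.6 mm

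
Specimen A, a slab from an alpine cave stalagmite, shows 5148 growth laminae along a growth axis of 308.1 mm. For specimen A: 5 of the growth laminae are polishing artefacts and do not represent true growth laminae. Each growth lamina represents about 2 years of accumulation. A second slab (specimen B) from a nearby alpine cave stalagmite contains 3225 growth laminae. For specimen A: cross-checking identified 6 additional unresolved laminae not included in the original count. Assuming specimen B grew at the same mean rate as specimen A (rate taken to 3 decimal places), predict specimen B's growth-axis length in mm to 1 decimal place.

193.5 mm

Specimen A: adjusted count: 5148 − 5 + 6 = 5149 growth laminae.
Specimen A: at 2 years per growth lamina, 5149 × 2 = 10298 years.
A: Mean rate = 308.1 mm / 10298 years ≈ 0.030 mm/yr.
Specimen B: 3225 growth laminae at 2 years each span 3225 × 2 = 6450 years. B's length ≈ 0.030 × 6450 = 193.5 mm.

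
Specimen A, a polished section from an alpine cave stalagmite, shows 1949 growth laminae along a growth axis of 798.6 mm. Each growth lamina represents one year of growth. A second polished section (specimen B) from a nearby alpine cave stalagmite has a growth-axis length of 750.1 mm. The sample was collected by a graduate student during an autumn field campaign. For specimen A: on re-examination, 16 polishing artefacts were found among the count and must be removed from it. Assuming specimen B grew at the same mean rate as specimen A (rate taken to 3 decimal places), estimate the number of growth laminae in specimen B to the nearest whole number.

1816 growth laminae

Specimen A: after corrections the count is 1949 − 16 = 1933 growth laminae.
A: Mean rate = 798.6 mm / 1933 years ≈ 0.413 mm/year.
B spans 750.1 / 0.413 = 1816.22 years ≈ 1816 growth laminae.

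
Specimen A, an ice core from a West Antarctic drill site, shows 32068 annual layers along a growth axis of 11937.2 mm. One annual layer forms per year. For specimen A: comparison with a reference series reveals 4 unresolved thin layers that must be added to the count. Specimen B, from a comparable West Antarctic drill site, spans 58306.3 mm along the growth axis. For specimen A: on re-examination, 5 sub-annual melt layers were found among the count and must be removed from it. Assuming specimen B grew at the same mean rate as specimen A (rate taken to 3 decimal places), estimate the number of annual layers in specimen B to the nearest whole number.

156737 annual layers

Specimen A: after corrections the count is 32068 − 5 + 4 = 32067 annual layers.
A: Extension rate ≈ 11937.2 / 32067 = 0.372 mm per year.
Specimen B: 58306.3 mm / 0.372 mm per year = 156737.37 years ≈ 156737 annual layers.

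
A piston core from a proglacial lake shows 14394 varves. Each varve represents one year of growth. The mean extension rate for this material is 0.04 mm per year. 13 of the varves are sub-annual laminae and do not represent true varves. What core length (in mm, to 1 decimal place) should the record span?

575.2 mm

Adjusted count: 14394 − 13 = 14381 varves.
Predicted length = 0.04 mm/year × 14381 years = 575.2 mm.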